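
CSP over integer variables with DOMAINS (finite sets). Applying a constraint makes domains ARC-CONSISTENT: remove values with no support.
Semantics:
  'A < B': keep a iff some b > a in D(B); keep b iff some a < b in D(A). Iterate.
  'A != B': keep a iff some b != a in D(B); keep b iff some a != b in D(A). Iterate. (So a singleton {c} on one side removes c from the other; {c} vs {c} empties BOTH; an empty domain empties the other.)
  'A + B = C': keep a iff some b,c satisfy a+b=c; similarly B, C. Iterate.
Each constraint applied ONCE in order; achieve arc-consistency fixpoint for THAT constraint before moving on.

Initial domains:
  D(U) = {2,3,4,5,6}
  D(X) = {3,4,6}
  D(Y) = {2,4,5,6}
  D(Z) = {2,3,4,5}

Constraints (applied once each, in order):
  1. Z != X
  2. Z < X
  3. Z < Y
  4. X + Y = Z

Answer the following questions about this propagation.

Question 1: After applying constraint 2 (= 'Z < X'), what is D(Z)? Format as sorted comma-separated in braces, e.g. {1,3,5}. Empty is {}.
Constraint 1 (Z != X) on D(Z)={2,3,4,5} D(X)={3,4,6}: no change
Constraint 2 (Z < X) on D(Z)={2,3,4,5} D(X)={3,4,6}: no change
So after constraint 2: D(Z) = {2,3,4,5}

Answer: {2,3,4,5}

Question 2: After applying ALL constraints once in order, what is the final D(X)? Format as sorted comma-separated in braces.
Answer: {}

Derivation:
Constraint 1 (Z != X) on D(Z)={2,3,4,5} D(X)={3,4,6}: no change
Constraint 2 (Z < X) on D(Z)={2,3,4,5} D(X)={3,4,6}: no change
Constraint 3 (Z < Y) on D(Z)={2,3,4,5} D(Y)={2,4,5,6}: Y {2,4,5,6}->{4,5,6}
Constraint 4 (X + Y = Z) on D(X)={3,4,6} D(Y)={4,5,6} D(Z)={2,3,4,5}: X {3,4,6}->{}; Y {4,5,6}->{}; Z {2,3,4,5}->{}
So after all 4 constraints: D(X) = {}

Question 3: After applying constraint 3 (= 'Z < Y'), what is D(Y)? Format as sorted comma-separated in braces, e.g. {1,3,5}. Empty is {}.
Answer: {4,5,6}

Derivation:
Constraint 1 (Z != X) on D(Z)={2,3,4,5} D(X)={3,4,6}: no change
Constraint 2 (Z < X) on D(Z)={2,3,4,5} D(X)={3,4,6}: no change
Constraint 3 (Z < Y) on D(Z)={2,3,4,5} D(Y)={2,4,5,6}: Y {2,4,5,6}->{4,5,6}
So after constraint 3: D(Y) = {4,5,6}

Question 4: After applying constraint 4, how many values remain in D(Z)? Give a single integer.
Constraint 1 (Z != X) on D(Z)={2,3,4,5} D(X)={3,4,6}: no change
Constraint 2 (Z < X) on D(Z)={2,3,4,5} D(X)={3,4,6}: no change
Constraint 3 (Z < Y) on D(Z)={2,3,4,5} D(Y)={2,4,5,6}: Y {2,4,5,6}->{4,5,6}
Constraint 4 (X + Y = Z) on D(X)={3,4,6} D(Y)={4,5,6} D(Z)={2,3,4,5}: X {3,4,6}->{}; Y {4,5,6}->{}; Z {2,3,4,5}->{}
So after constraint 4: D(Z)={}, size = 0

Answer: 0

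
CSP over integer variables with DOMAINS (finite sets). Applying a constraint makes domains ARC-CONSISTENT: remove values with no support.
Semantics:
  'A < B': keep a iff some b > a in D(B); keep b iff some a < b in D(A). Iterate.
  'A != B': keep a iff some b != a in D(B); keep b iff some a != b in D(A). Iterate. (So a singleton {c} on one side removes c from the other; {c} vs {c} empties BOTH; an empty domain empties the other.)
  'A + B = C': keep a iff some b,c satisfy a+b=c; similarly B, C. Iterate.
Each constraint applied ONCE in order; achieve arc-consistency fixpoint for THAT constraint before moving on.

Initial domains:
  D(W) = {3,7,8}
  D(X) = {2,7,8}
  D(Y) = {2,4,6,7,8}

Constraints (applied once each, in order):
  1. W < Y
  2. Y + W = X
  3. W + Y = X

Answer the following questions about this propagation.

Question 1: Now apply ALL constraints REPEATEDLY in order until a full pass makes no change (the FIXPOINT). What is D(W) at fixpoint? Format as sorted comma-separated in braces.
Answer: {3}

Derivation:
pass 0 (initial): D(W)={3,7,8}
pass 1: W {3,7,8}->{3}; X {2,7,8}->{7}; Y {2,4,6,7,8}->{4}
pass 2: no change
Fixpoint after 2 passes: D(W) = {3}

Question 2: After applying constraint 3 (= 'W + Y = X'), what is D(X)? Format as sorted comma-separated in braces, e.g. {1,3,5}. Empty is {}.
Constraint 1 (W < Y) on D(W)={3,7,8} D(Y)={2,4,6,7,8}: W {3,7,8}->{3,7}; Y {2,4,6,7,8}->{4,6,7,8}
Constraint 2 (Y + W = X) on D(Y)={4,6,7,8} D(W)={3,7} D(X)={2,7,8}: Y {4,6,7,8}->{4}; W {3,7}->{3}; X {2,7,8}->{7}
Constraint 3 (W + Y = X) on D(W)={3} D(Y)={4} D(X)={7}: no change
So after constraint 3: D(X) = {7}

Answer: {7}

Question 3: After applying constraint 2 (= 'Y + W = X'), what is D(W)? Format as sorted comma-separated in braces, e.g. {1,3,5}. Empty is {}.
Answer: {3}

Derivation:
Constraint 1 (W < Y) on D(W)={3,7,8} D(Y)={2,4,6,7,8}: W {3,7,8}->{3,7}; Y {2,4,6,7,8}->{4,6,7,8}
Constraint 2 (Y + W = X) on D(Y)={4,6,7,8} D(W)={3,7} D(X)={2,7,8}: Y {4,6,7,8}->{4}; W {3,7}->{3}; X {2,7,8}->{7}
So after constraint 2: D(W) = {3}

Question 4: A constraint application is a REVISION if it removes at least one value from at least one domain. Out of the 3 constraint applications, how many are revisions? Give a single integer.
Answer: 2

Derivation:
Constraint 1 (W < Y) on D(W)={3,7,8} D(Y)={2,4,6,7,8}: W {3,7,8}->{3,7}; Y {2,4,6,7,8}->{4,6,7,8} => REVISION
Constraint 2 (Y + W = X) on D(Y)={4,6,7,8} D(W)={3,7} D(X)={2,7,8}: Y {4,6,7,8}->{4}; W {3,7}->{3}; X {2,7,8}->{7} => REVISION
Constraint 3 (W + Y = X) on D(W)={3} D(Y)={4} D(X)={7}: no change => not a revision
Total revisions = 2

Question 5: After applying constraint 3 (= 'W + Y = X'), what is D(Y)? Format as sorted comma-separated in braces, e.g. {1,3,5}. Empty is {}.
Answer: {4}

Derivation:
Constraint 1 (W < Y) on D(W)={3,7,8} D(Y)={2,4,6,7,8}: W {3,7,8}->{3,7}; Y {2,4,6,7,8}->{4,6,7,8}
Constraint 2 (Y + W = X) on D(Y)={4,6,7,8} D(W)={3,7} D(X)={2,7,8}: Y {4,6,7,8}->{4}; W {3,7}->{3}; X {2,7,8}->{7}
Constraint 3 (W + Y = X) on D(W)={3} D(Y)={4} D(X)={7}: no change
So after constraint 3: D(Y) = {4}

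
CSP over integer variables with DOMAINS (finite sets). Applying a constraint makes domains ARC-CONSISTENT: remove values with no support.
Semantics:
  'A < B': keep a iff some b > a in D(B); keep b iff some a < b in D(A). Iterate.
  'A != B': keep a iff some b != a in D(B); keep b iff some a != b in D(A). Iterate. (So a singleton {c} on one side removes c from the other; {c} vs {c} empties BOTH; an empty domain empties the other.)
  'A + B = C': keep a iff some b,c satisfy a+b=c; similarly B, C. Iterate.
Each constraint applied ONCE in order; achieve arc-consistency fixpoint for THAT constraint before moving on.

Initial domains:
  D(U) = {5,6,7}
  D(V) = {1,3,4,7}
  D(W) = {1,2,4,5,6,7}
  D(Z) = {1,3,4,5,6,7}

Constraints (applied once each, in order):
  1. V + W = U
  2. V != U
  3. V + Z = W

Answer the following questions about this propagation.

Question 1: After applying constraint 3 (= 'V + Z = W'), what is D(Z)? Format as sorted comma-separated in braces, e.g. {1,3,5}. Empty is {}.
Answer: {1,3,4,5}

Derivation:
Constraint 1 (V + W = U) on D(V)={1,3,4,7} D(W)={1,2,4,5,6,7} D(U)={5,6,7}: V {1,3,4,7}->{1,3,4}; W {1,2,4,5,6,7}->{1,2,4,5,6}
Constraint 2 (V != U) on D(V)={1,3,4} D(U)={5,6,7}: no change
Constraint 3 (V + Z = W) on D(V)={1,3,4} D(Z)={1,3,4,5,6,7} D(W)={1,2,4,5,6}: Z {1,3,4,5,6,7}->{1,3,4,5}; W {1,2,4,5,6}->{2,4,5,6}
So after constraint 3: D(Z) = {1,3,4,5}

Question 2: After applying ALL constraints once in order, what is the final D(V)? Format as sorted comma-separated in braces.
Constraint 1 (V + W = U) on D(V)={1,3,4,7} D(W)={1,2,4,5,6,7} D(U)={5,6,7}: V {1,3,4,7}->{1,3,4}; W {1,2,4,5,6,7}->{1,2,4,5,6}
Constraint 2 (V != U) on D(V)={1,3,4} D(U)={5,6,7}: no change
Constraint 3 (V + Z = W) on D(V)={1,3,4} D(Z)={1,3,4,5,6,7} D(W)={1,2,4,5,6}: Z {1,3,4,5,6,7}->{1,3,4,5}; W {1,2,4,5,6}->{2,4,5,6}
So after all 3 constraints: D(V) = {1,3,4}

Answer: {1,3,4}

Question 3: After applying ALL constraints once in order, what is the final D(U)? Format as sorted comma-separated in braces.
Answer: {5,6,7}

Derivation:
Constraint 1 (V + W = U) on D(V)={1,3,4,7} D(W)={1,2,4,5,6,7} D(U)={5,6,7}: V {1,3,4,7}->{1,3,4}; W {1,2,4,5,6,7}->{1,2,4,5,6}
Constraint 2 (V != U) on D(V)={1,3,4} D(U)={5,6,7}: no change
Constraint 3 (V + Z = W) on D(V)={1,3,4} D(Z)={1,3,4,5,6,7} D(W)={1,2,4,5,6}: Z {1,3,4,5,6,7}->{1,3,4,5}; W {1,2,4,5,6}->{2,4,5,6}
So after all 3 constraints: D(U) = {5,6,7}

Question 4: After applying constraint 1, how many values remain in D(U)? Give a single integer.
Answer: 3

Derivation:
Constraint 1 (V + W = U) on D(V)={1,3,4,7} D(W)={1,2,4,5,6,7} D(U)={5,6,7}: V {1,3,4,7}->{1,3,4}; W {1,2,4,5,6,7}->{1,2,4,5,6}
So after constraint 1: D(U)={5,6,7}, size = 3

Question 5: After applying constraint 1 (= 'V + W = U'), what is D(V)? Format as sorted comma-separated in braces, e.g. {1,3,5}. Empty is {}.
Constraint 1 (V + W = U) on D(V)={1,3,4,7} D(W)={1,2,4,5,6,7} D(U)={5,6,7}: V {1,3,4,7}->{1,3,4}; W {1,2,4,5,6,7}->{1,2,4,5,6}
So after constraint 1: D(V) = {1,3,4}

Answer: {1,3,4}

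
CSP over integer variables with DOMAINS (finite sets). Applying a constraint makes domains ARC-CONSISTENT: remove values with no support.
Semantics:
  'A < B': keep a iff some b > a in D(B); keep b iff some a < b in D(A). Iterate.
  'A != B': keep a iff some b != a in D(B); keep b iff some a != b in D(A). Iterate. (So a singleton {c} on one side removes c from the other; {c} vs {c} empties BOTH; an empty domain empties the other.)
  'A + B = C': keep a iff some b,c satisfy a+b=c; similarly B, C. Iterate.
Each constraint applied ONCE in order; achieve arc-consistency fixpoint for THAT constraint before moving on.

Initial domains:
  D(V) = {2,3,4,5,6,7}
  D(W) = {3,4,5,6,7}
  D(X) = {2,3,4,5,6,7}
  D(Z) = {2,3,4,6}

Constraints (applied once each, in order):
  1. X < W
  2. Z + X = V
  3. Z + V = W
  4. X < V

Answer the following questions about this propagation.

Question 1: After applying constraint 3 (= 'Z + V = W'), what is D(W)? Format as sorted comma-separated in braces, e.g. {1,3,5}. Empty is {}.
Constraint 1 (X < W) on D(X)={2,3,4,5,6,7} D(W)={3,4,5,6,7}: X {2,3,4,5,6,7}->{2,3,4,5,6}
Constraint 2 (Z + X = V) on D(Z)={2,3,4,6} D(X)={2,3,4,5,6} D(V)={2,3,4,5,6,7}: Z {2,3,4,6}->{2,3,4}; X {2,3,4,5,6}->{2,3,4,5}; V {2,3,4,5,6,7}->{4,5,6,7}
Constraint 3 (Z + V = W) on D(Z)={2,3,4} D(V)={4,5,6,7} D(W)={3,4,5,6,7}: Z {2,3,4}->{2,3}; V {4,5,6,7}->{4,5}; W {3,4,5,6,7}->{6,7}
So after constraint 3: D(W) = {6,7}

Answer: {6,7}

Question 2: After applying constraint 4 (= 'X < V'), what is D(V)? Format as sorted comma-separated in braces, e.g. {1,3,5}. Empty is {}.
Answer: {4,5}

Derivation:
Constraint 1 (X < W) on D(X)={2,3,4,5,6,7} D(W)={3,4,5,6,7}: X {2,3,4,5,6,7}->{2,3,4,5,6}
Constraint 2 (Z + X = V) on D(Z)={2,3,4,6} D(X)={2,3,4,5,6} D(V)={2,3,4,5,6,7}: Z {2,3,4,6}->{2,3,4}; X {2,3,4,5,6}->{2,3,4,5}; V {2,3,4,5,6,7}->{4,5,6,7}
Constraint 3 (Z + V = W) on D(Z)={2,3,4} D(V)={4,5,6,7} D(W)={3,4,5,6,7}: Z {2,3,4}->{2,3}; V {4,5,6,7}->{4,5}; W {3,4,5,6,7}->{6,7}
Constraint 4 (X < V) on D(X)={2,3,4,5} D(V)={4,5}: X {2,3,4,5}->{2,3,4}
So after constraint 4: D(V) = {4,5}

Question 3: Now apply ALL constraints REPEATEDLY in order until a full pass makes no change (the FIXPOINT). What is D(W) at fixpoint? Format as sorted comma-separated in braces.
Answer: {6,7}

Derivation:
pass 0 (initial): D(W)={3,4,5,6,7}
pass 1: V {2,3,4,5,6,7}->{4,5}; W {3,4,5,6,7}->{6,7}; X {2,3,4,5,6,7}->{2,3,4}; Z {2,3,4,6}->{2,3}
pass 2: X {2,3,4}->{2,3}
pass 3: no change
Fixpoint after 3 passes: D(W) = {6,7}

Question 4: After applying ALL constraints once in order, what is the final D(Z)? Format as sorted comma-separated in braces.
Constraint 1 (X < W) on D(X)={2,3,4,5,6,7} D(W)={3,4,5,6,7}: X {2,3,4,5,6,7}->{2,3,4,5,6}
Constraint 2 (Z + X = V) on D(Z)={2,3,4,6} D(X)={2,3,4,5,6} D(V)={2,3,4,5,6,7}: Z {2,3,4,6}->{2,3,4}; X {2,3,4,5,6}->{2,3,4,5}; V {2,3,4,5,6,7}->{4,5,6,7}
Constraint 3 (Z + V = W) on D(Z)={2,3,4} D(V)={4,5,6,7} D(W)={3,4,5,6,7}: Z {2,3,4}->{2,3}; V {4,5,6,7}->{4,5}; W {3,4,5,6,7}->{6,7}
Constraint 4 (X < V) on D(X)={2,3,4,5} D(V)={4,5}: X {2,3,4,5}->{2,3,4}
So after all 4 constraints: D(Z) = {2,3}

Answer: {2,3}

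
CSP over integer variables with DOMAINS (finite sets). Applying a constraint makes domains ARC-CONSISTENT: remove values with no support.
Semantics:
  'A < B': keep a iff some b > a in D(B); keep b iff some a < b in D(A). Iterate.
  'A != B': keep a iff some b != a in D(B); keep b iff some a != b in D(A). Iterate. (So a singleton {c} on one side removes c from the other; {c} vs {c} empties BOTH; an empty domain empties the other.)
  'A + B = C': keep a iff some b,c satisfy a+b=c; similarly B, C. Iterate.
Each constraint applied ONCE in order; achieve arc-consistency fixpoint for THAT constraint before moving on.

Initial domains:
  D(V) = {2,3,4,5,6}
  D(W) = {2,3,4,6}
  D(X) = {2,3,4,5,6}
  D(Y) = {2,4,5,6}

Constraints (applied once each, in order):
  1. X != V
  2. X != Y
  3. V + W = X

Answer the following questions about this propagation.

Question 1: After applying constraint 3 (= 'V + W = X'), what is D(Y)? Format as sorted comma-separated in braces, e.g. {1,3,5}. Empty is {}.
Constraint 1 (X != V) on D(X)={2,3,4,5,6} D(V)={2,3,4,5,6}: no change
Constraint 2 (X != Y) on D(X)={2,3,4,5,6} D(Y)={2,4,5,6}: no change
Constraint 3 (V + W = X) on D(V)={2,3,4,5,6} D(W)={2,3,4,6} D(X)={2,3,4,5,6}: V {2,3,4,5,6}->{2,3,4}; W {2,3,4,6}->{2,3,4}; X {2,3,4,5,6}->{4,5,6}
So after constraint 3: D(Y) = {2,4,5,6}

Answer: {2,4,5,6}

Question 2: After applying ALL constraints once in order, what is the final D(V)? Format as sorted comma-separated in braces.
Constraint 1 (X != V) on D(X)={2,3,4,5,6} D(V)={2,3,4,5,6}: no change
Constraint 2 (X != Y) on D(X)={2,3,4,5,6} D(Y)={2,4,5,6}: no change
Constraint 3 (V + W = X) on D(V)={2,3,4,5,6} D(W)={2,3,4,6} D(X)={2,3,4,5,6}: V {2,3,4,5,6}->{2,3,4}; W {2,3,4,6}->{2,3,4}; X {2,3,4,5,6}->{4,5,6}
So after all 3 constraints: D(V) = {2,3,4}

Answer: {2,3,4}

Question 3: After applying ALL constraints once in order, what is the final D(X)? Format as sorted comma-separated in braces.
Constraint 1 (X != V) on D(X)={2,3,4,5,6} D(V)={2,3,4,5,6}: no change
Constraint 2 (X != Y) on D(X)={2,3,4,5,6} D(Y)={2,4,5,6}: no change
Constraint 3 (V + W = X) on D(V)={2,3,4,5,6} D(W)={2,3,4,6} D(X)={2,3,4,5,6}: V {2,3,4,5,6}->{2,3,4}; W {2,3,4,6}->{2,3,4}; X {2,3,4,5,6}->{4,5,6}
So after all 3 constraints: D(X) = {4,5,6}

Answer: {4,5,6}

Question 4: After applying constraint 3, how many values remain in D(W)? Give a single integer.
Answer: 3

Derivation:
Constraint 1 (X != V) on D(X)={2,3,4,5,6} D(V)={2,3,4,5,6}: no change
Constraint 2 (X != Y) on D(X)={2,3,4,5,6} D(Y)={2,4,5,6}: no change
Constraint 3 (V + W = X) on D(V)={2,3,4,5,6} D(W)={2,3,4,6} D(X)={2,3,4,5,6}: V {2,3,4,5,6}->{2,3,4}; W {2,3,4,6}->{2,3,4}; X {2,3,4,5,6}->{4,5,6}
So after constraint 3: D(W)={2,3,4}, size = 3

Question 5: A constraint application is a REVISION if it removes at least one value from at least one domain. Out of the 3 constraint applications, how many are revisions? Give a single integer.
Constraint 1 (X != V) on D(X)={2,3,4,5,6} D(V)={2,3,4,5,6}: no change => not a revision
Constraint 2 (X != Y) on D(X)={2,3,4,5,6} D(Y)={2,4,5,6}: no change => not a revision
Constraint 3 (V + W = X) on D(V)={2,3,4,5,6} D(W)={2,3,4,6} D(X)={2,3,4,5,6}: V {2,3,4,5,6}->{2,3,4}; W {2,3,4,6}->{2,3,4}; X {2,3,4,5,6}->{4,5,6} => REVISION
Total revisions = 1

Answer: 1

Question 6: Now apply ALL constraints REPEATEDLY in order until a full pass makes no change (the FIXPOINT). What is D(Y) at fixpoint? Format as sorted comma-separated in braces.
Answer: {2,4,5,6}

Derivation:
pass 0 (initial): D(Y)={2,4,5,6}
pass 1: V {2,3,4,5,6}->{2,3,4}; W {2,3,4,6}->{2,3,4}; X {2,3,4,5,6}->{4,5,6}
pass 2: no change
Fixpoint after 2 passes: D(Y) = {2,4,5,6}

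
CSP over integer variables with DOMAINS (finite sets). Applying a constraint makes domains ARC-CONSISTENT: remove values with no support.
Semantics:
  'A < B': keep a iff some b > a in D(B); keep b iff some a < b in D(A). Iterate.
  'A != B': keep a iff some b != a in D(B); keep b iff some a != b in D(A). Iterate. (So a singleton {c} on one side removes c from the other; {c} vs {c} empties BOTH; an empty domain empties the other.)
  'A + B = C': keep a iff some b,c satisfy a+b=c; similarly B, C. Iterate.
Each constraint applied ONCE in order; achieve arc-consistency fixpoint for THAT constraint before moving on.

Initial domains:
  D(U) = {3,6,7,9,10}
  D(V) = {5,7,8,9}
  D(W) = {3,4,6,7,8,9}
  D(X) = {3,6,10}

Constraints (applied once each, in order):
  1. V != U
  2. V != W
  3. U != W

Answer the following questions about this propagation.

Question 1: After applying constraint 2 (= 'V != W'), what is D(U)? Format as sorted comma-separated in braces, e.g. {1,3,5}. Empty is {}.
Answer: {3,6,7,9,10}

Derivation:
Constraint 1 (V != U) on D(V)={5,7,8,9} D(U)={3,6,7,9,10}: no change
Constraint 2 (V != W) on D(V)={5,7,8,9} D(W)={3,4,6,7,8,9}: no change
So after constraint 2: D(U) = {3,6,7,9,10}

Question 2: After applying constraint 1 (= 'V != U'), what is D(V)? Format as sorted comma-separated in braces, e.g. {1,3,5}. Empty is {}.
Constraint 1 (V != U) on D(V)={5,7,8,9} D(U)={3,6,7,9,10}: no change
So after constraint 1: D(V) = {5,7,8,9}

Answer: {5,7,8,9}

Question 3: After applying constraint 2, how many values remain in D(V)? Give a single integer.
Answer: 4

Derivation:
Constraint 1 (V != U) on D(V)={5,7,8,9} D(U)={3,6,7,9,10}: no change
Constraint 2 (V != W) on D(V)={5,7,8,9} D(W)={3,4,6,7,8,9}: no change
So after constraint 2: D(V)={5,7,8,9}, size = 4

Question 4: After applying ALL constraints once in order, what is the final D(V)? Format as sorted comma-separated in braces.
Answer: {5,7,8,9}

Derivation:
Constraint 1 (V != U) on D(V)={5,7,8,9} D(U)={3,6,7,9,10}: no change
Constraint 2 (V != W) on D(V)={5,7,8,9} D(W)={3,4,6,7,8,9}: no change
Constraint 3 (U != W) on D(U)={3,6,7,9,10} D(W)={3,4,6,7,8,9}: no change
So after all 3 constraints: D(V) = {5,7,8,9}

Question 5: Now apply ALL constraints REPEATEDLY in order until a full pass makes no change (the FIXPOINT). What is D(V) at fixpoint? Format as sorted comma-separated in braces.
Answer: {5,7,8,9}

Derivation:
pass 0 (initial): D(V)={5,7,8,9}
pass 1: no change
Fixpoint after 1 passes: D(V) = {5,7,8,9}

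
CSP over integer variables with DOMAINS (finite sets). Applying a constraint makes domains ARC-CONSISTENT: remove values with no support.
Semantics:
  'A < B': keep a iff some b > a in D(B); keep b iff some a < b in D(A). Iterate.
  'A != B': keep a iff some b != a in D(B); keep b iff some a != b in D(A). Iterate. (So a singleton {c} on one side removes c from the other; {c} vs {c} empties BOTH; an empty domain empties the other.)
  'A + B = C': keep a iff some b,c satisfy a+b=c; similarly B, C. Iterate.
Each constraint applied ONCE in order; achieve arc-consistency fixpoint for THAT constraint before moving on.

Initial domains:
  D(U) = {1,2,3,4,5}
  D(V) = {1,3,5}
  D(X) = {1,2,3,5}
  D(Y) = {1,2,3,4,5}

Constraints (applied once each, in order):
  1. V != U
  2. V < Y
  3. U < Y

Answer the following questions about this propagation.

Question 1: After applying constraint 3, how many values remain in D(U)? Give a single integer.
Constraint 1 (V != U) on D(V)={1,3,5} D(U)={1,2,3,4,5}: no change
Constraint 2 (V < Y) on D(V)={1,3,5} D(Y)={1,2,3,4,5}: V {1,3,5}->{1,3}; Y {1,2,3,4,5}->{2,3,4,5}
Constraint 3 (U < Y) on D(U)={1,2,3,4,5} D(Y)={2,3,4,5}: U {1,2,3,4,5}->{1,2,3,4}
So after constraint 3: D(U)={1,2,3,4}, size = 4

Answer: 4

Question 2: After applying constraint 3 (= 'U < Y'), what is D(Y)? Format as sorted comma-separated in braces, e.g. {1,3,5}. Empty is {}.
Answer: {2,3,4,5}

Derivation:
Constraint 1 (V != U) on D(V)={1,3,5} D(U)={1,2,3,4,5}: no change
Constraint 2 (V < Y) on D(V)={1,3,5} D(Y)={1,2,3,4,5}: V {1,3,5}->{1,3}; Y {1,2,3,4,5}->{2,3,4,5}
Constraint 3 (U < Y) on D(U)={1,2,3,4,5} D(Y)={2,3,4,5}: U {1,2,3,4,5}->{1,2,3,4}
So after constraint 3: D(Y) = {2,3,4,5}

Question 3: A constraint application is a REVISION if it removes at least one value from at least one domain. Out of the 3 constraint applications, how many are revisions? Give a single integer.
Constraint 1 (V != U) on D(V)={1,3,5} D(U)={1,2,3,4,5}: no change => not a revision
Constraint 2 (V < Y) on D(V)={1,3,5} D(Y)={1,2,3,4,5}: V {1,3,5}->{1,3}; Y {1,2,3,4,5}->{2,3,4,5} => REVISION
Constraint 3 (U < Y) on D(U)={1,2,3,4,5} D(Y)={2,3,4,5}: U {1,2,3,4,5}->{1,2,3,4} => REVISION
Total revisions = 2

Answer: 2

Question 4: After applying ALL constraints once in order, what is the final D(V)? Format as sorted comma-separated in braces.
Answer: {1,3}

Derivation:
Constraint 1 (V != U) on D(V)={1,3,5} D(U)={1,2,3,4,5}: no change
Constraint 2 (V < Y) on D(V)={1,3,5} D(Y)={1,2,3,4,5}: V {1,3,5}->{1,3}; Y {1,2,3,4,5}->{2,3,4,5}
Constraint 3 (U < Y) on D(U)={1,2,3,4,5} D(Y)={2,3,4,5}: U {1,2,3,4,5}->{1,2,3,4}
So after all 3 constraints: D(V) = {1,3}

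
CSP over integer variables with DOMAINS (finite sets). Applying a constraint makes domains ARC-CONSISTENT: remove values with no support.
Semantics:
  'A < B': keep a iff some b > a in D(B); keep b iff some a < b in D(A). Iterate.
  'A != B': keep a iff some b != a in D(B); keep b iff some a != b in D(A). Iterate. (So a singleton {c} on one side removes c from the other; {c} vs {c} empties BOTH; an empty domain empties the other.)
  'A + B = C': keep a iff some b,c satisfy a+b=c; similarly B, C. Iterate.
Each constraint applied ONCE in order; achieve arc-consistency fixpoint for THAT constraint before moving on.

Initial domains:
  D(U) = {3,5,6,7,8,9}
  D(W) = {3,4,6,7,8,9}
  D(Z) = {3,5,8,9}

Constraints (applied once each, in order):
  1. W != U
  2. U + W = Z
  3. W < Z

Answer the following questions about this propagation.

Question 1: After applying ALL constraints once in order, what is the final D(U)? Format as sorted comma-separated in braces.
Answer: {3,5,6}

Derivation:
Constraint 1 (W != U) on D(W)={3,4,6,7,8,9} D(U)={3,5,6,7,8,9}: no change
Constraint 2 (U + W = Z) on D(U)={3,5,6,7,8,9} D(W)={3,4,6,7,8,9} D(Z)={3,5,8,9}: U {3,5,6,7,8,9}->{3,5,6}; W {3,4,6,7,8,9}->{3,4,6}; Z {3,5,8,9}->{8,9}
Constraint 3 (W < Z) on D(W)={3,4,6} D(Z)={8,9}: no change
So after all 3 constraints: D(U) = {3,5,6}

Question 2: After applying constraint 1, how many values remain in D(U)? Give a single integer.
Constraint 1 (W != U) on D(W)={3,4,6,7,8,9} D(U)={3,5,6,7,8,9}: no change
So after constraint 1: D(U)={3,5,6,7,8,9}, size = 6

Answer: 6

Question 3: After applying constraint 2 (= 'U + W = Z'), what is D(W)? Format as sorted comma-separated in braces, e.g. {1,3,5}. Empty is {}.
Constraint 1 (W != U) on D(W)={3,4,6,7,8,9} D(U)={3,5,6,7,8,9}: no change
Constraint 2 (U + W = Z) on D(U)={3,5,6,7,8,9} D(W)={3,4,6,7,8,9} D(Z)={3,5,8,9}: U {3,5,6,7,8,9}->{3,5,6}; W {3,4,6,7,8,9}->{3,4,6}; Z {3,5,8,9}->{8,9}
So after constraint 2: D(W) = {3,4,6}

Answer: {3,4,6}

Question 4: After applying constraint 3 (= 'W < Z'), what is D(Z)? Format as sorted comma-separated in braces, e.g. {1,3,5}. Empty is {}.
Answer: {8,9}

Derivation:
Constraint 1 (W != U) on D(W)={3,4,6,7,8,9} D(U)={3,5,6,7,8,9}: no change
Constraint 2 (U + W = Z) on D(U)={3,5,6,7,8,9} D(W)={3,4,6,7,8,9} D(Z)={3,5,8,9}: U {3,5,6,7,8,9}->{3,5,6}; W {3,4,6,7,8,9}->{3,4,6}; Z {3,5,8,9}->{8,9}
Constraint 3 (W < Z) on D(W)={3,4,6} D(Z)={8,9}: no change
So after constraint 3: D(Z) = {8,9}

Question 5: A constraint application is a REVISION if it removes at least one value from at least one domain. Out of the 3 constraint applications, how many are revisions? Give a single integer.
Answer: 1

Derivation:
Constraint 1 (W != U) on D(W)={3,4,6,7,8,9} D(U)={3,5,6,7,8,9}: no change => not a revision
Constraint 2 (U + W = Z) on D(U)={3,5,6,7,8,9} D(W)={3,4,6,7,8,9} D(Z)={3,5,8,9}: U {3,5,6,7,8,9}->{3,5,6}; W {3,4,6,7,8,9}->{3,4,6}; Z {3,5,8,9}->{8,9} => REVISION
Constraint 3 (W < Z) on D(W)={3,4,6} D(Z)={8,9}: no change => not a revision
Total revisions = 1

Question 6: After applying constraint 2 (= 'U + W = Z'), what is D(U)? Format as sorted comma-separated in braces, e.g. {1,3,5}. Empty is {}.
Constraint 1 (W != U) on D(W)={3,4,6,7,8,9} D(U)={3,5,6,7,8,9}: no change
Constraint 2 (U + W = Z) on D(U)={3,5,6,7,8,9} D(W)={3,4,6,7,8,9} D(Z)={3,5,8,9}: U {3,5,6,7,8,9}->{3,5,6}; W {3,4,6,7,8,9}->{3,4,6}; Z {3,5,8,9}->{8,9}
So after constraint 2: D(U) = {3,5,6}

Answer: {3,5,6}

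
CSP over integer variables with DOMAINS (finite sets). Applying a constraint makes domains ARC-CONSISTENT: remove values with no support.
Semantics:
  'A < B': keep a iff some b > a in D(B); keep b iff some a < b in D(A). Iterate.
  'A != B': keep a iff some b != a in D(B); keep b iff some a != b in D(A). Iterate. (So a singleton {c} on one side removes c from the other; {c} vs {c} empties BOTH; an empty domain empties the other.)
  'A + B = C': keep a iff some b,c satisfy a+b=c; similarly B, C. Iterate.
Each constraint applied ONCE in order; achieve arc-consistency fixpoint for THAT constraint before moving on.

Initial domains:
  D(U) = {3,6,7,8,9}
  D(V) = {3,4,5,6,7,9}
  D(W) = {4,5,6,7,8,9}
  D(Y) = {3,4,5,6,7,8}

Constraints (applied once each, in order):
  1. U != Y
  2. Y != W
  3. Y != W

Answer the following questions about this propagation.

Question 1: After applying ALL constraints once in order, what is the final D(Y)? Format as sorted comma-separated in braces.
Constraint 1 (U != Y) on D(U)={3,6,7,8,9} D(Y)={3,4,5,6,7,8}: no change
Constraint 2 (Y != W) on D(Y)={3,4,5,6,7,8} D(W)={4,5,6,7,8,9}: no change
Constraint 3 (Y != W) on D(Y)={3,4,5,6,7,8} D(W)={4,5,6,7,8,9}: no change
So after all 3 constraints: D(Y) = {3,4,5,6,7,8}

Answer: {3,4,5,6,7,8}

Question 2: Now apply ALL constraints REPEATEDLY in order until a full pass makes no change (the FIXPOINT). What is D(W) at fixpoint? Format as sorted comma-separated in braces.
Answer: {4,5,6,7,8,9}

Derivation:
pass 0 (initial): D(W)={4,5,6,7,8,9}
pass 1: no change
Fixpoint after 1 passes: D(W) = {4,5,6,7,8,9}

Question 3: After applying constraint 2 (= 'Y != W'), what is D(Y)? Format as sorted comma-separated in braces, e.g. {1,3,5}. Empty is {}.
Answer: {3,4,5,6,7,8}

Derivation:
Constraint 1 (U != Y) on D(U)={3,6,7,8,9} D(Y)={3,4,5,6,7,8}: no change
Constraint 2 (Y != W) on D(Y)={3,4,5,6,7,8} D(W)={4,5,6,7,8,9}: no change
So after constraint 2: D(Y) = {3,4,5,6,7,8}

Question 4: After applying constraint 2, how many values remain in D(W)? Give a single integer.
Constraint 1 (U != Y) on D(U)={3,6,7,8,9} D(Y)={3,4,5,6,7,8}: no change
Constraint 2 (Y != W) on D(Y)={3,4,5,6,7,8} D(W)={4,5,6,7,8,9}: no change
So after constraint 2: D(W)={4,5,6,7,8,9}, size = 6

Answer: 6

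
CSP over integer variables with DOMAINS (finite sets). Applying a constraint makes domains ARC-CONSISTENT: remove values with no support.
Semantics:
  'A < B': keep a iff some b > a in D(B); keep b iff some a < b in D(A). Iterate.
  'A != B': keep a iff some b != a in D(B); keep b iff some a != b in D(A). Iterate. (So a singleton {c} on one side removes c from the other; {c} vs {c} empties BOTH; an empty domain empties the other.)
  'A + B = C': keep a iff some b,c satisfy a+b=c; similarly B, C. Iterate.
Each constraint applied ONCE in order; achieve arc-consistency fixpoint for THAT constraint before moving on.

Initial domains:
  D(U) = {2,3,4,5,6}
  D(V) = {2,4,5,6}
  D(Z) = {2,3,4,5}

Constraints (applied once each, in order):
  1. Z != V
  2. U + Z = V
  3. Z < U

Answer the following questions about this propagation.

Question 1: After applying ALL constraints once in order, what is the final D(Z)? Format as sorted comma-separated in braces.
Constraint 1 (Z != V) on D(Z)={2,3,4,5} D(V)={2,4,5,6}: no change
Constraint 2 (U + Z = V) on D(U)={2,3,4,5,6} D(Z)={2,3,4,5} D(V)={2,4,5,6}: U {2,3,4,5,6}->{2,3,4}; Z {2,3,4,5}->{2,3,4}; V {2,4,5,6}->{4,5,6}
Constraint 3 (Z < U) on D(Z)={2,3,4} D(U)={2,3,4}: Z {2,3,4}->{2,3}; U {2,3,4}->{3,4}
So after all 3 constraints: D(Z) = {2,3}

Answer: {2,3}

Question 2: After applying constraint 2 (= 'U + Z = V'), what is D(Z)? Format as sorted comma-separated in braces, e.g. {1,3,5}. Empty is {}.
Constraint 1 (Z != V) on D(Z)={2,3,4,5} D(V)={2,4,5,6}: no change
Constraint 2 (U + Z = V) on D(U)={2,3,4,5,6} D(Z)={2,3,4,5} D(V)={2,4,5,6}: U {2,3,4,5,6}->{2,3,4}; Z {2,3,4,5}->{2,3,4}; V {2,4,5,6}->{4,5,6}
So after constraint 2: D(Z) = {2,3,4}

Answer: {2,3,4}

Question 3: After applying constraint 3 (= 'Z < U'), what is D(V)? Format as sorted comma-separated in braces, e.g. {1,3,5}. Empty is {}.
Constraint 1 (Z != V) on D(Z)={2,3,4,5} D(V)={2,4,5,6}: no change
Constraint 2 (U + Z = V) on D(U)={2,3,4,5,6} D(Z)={2,3,4,5} D(V)={2,4,5,6}: U {2,3,4,5,6}->{2,3,4}; Z {2,3,4,5}->{2,3,4}; V {2,4,5,6}->{4,5,6}
Constraint 3 (Z < U) on D(Z)={2,3,4} D(U)={2,3,4}: Z {2,3,4}->{2,3}; U {2,3,4}->{3,4}
So after constraint 3: D(V) = {4,5,6}

Answer: {4,5,6}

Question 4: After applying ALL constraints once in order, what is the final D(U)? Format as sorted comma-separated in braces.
Constraint 1 (Z != V) on D(Z)={2,3,4,5} D(V)={2,4,5,6}: no change
Constraint 2 (U + Z = V) on D(U)={2,3,4,5,6} D(Z)={2,3,4,5} D(V)={2,4,5,6}: U {2,3,4,5,6}->{2,3,4}; Z {2,3,4,5}->{2,3,4}; V {2,4,5,6}->{4,5,6}
Constraint 3 (Z < U) on D(Z)={2,3,4} D(U)={2,3,4}: Z {2,3,4}->{2,3}; U {2,3,4}->{3,4}
So after all 3 constraints: D(U) = {3,4}

Answer: {3,4}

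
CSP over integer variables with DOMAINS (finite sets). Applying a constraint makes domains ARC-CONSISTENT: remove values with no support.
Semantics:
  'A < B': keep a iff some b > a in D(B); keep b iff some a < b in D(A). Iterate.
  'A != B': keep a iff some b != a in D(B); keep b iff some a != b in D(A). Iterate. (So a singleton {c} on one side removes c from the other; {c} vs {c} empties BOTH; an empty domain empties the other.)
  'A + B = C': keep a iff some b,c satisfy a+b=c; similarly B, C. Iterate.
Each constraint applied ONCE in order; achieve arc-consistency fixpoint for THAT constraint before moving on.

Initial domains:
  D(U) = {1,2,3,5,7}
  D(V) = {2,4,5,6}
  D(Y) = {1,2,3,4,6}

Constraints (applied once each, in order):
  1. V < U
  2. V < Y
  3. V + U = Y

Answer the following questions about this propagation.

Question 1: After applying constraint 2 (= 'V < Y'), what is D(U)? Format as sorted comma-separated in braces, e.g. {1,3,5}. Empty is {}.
Answer: {3,5,7}

Derivation:
Constraint 1 (V < U) on D(V)={2,4,5,6} D(U)={1,2,3,5,7}: U {1,2,3,5,7}->{3,5,7}
Constraint 2 (V < Y) on D(V)={2,4,5,6} D(Y)={1,2,3,4,6}: V {2,4,5,6}->{2,4,5}; Y {1,2,3,4,6}->{3,4,6}
So after constraint 2: D(U) = {3,5,7}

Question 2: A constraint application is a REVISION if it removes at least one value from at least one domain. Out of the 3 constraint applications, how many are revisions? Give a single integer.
Constraint 1 (V < U) on D(V)={2,4,5,6} D(U)={1,2,3,5,7}: U {1,2,3,5,7}->{3,5,7} => REVISION
Constraint 2 (V < Y) on D(V)={2,4,5,6} D(Y)={1,2,3,4,6}: V {2,4,5,6}->{2,4,5}; Y {1,2,3,4,6}->{3,4,6} => REVISION
Constraint 3 (V + U = Y) on D(V)={2,4,5} D(U)={3,5,7} D(Y)={3,4,6}: V {2,4,5}->{}; U {3,5,7}->{}; Y {3,4,6}->{} => REVISION
Total revisions = 3

Answer: 3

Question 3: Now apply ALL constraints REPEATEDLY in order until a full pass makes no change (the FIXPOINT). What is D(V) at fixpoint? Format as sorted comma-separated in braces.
pass 0 (initial): D(V)={2,4,5,6}
pass 1: U {1,2,3,5,7}->{}; V {2,4,5,6}->{}; Y {1,2,3,4,6}->{}
pass 2: no change
Fixpoint after 2 passes: D(V) = {}

Answer: {}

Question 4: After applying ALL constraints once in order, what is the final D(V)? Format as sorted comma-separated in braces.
Constraint 1 (V < U) on D(V)={2,4,5,6} D(U)={1,2,3,5,7}: U {1,2,3,5,7}->{3,5,7}
Constraint 2 (V < Y) on D(V)={2,4,5,6} D(Y)={1,2,3,4,6}: V {2,4,5,6}->{2,4,5}; Y {1,2,3,4,6}->{3,4,6}
Constraint 3 (V + U = Y) on D(V)={2,4,5} D(U)={3,5,7} D(Y)={3,4,6}: V {2,4,5}->{}; U {3,5,7}->{}; Y {3,4,6}->{}
So after all 3 constraints: D(V) = {}

Answer: {}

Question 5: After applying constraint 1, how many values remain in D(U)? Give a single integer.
Constraint 1 (V < U) on D(V)={2,4,5,6} D(U)={1,2,3,5,7}: U {1,2,3,5,7}->{3,5,7}
So after constraint 1: D(U)={3,5,7}, size = 3

Answer: 3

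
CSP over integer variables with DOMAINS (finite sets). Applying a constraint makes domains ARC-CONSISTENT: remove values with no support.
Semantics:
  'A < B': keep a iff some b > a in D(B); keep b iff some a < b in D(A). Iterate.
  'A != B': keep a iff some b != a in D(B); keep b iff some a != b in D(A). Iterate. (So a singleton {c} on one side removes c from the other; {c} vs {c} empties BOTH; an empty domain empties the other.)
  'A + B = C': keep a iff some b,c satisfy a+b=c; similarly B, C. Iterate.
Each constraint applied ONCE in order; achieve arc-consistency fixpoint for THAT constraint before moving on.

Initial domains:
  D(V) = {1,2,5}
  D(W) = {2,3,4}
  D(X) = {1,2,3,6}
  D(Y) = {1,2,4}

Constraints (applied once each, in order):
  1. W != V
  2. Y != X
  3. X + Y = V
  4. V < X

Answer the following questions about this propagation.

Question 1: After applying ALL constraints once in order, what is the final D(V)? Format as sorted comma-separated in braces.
Answer: {2}

Derivation:
Constraint 1 (W != V) on D(W)={2,3,4} D(V)={1,2,5}: no change
Constraint 2 (Y != X) on D(Y)={1,2,4} D(X)={1,2,3,6}: no change
Constraint 3 (X + Y = V) on D(X)={1,2,3,6} D(Y)={1,2,4} D(V)={1,2,5}: X {1,2,3,6}->{1,3}; V {1,2,5}->{2,5}
Constraint 4 (V < X) on D(V)={2,5} D(X)={1,3}: V {2,5}->{2}; X {1,3}->{3}
So after all 4 constraints: D(V) = {2}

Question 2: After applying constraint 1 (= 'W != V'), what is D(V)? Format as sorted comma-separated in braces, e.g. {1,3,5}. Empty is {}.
Constraint 1 (W != V) on D(W)={2,3,4} D(V)={1,2,5}: no change
So after constraint 1: D(V) = {1,2,5}

Answer: {1,2,5}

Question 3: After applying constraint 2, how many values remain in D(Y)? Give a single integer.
Constraint 1 (W != V) on D(W)={2,3,4} D(V)={1,2,5}: no change
Constraint 2 (Y != X) on D(Y)={1,2,4} D(X)={1,2,3,6}: no change
So after constraint 2: D(Y)={1,2,4}, size = 3

Answer: 3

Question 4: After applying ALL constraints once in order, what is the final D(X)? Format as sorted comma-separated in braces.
Constraint 1 (W != V) on D(W)={2,3,4} D(V)={1,2,5}: no change
Constraint 2 (Y != X) on D(Y)={1,2,4} D(X)={1,2,3,6}: no change
Constraint 3 (X + Y = V) on D(X)={1,2,3,6} D(Y)={1,2,4} D(V)={1,2,5}: X {1,2,3,6}->{1,3}; V {1,2,5}->{2,5}
Constraint 4 (V < X) on D(V)={2,5} D(X)={1,3}: V {2,5}->{2}; X {1,3}->{3}
So after all 4 constraints: D(X) = {3}

Answer: {3}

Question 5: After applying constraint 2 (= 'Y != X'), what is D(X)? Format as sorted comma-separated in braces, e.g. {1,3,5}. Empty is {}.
Constraint 1 (W != V) on D(W)={2,3,4} D(V)={1,2,5}: no change
Constraint 2 (Y != X) on D(Y)={1,2,4} D(X)={1,2,3,6}: no change
So after constraint 2: D(X) = {1,2,3,6}

Answer: {1,2,3,6}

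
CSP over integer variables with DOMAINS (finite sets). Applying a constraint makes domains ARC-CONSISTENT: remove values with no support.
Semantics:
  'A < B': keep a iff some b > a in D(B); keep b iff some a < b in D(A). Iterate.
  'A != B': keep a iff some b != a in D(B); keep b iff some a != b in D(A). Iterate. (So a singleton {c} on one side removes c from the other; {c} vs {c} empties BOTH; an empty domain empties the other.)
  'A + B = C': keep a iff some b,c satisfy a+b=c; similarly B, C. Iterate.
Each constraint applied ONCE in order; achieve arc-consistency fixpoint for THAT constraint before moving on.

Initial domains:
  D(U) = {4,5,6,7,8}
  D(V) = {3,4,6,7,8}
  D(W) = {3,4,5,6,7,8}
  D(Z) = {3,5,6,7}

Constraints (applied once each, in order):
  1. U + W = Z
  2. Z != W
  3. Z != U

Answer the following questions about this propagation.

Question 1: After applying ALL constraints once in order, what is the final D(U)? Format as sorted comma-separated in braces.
Answer: {4}

Derivation:
Constraint 1 (U + W = Z) on D(U)={4,5,6,7,8} D(W)={3,4,5,6,7,8} D(Z)={3,5,6,7}: U {4,5,6,7,8}->{4}; W {3,4,5,6,7,8}->{3}; Z {3,5,6,7}->{7}
Constraint 2 (Z != W) on D(Z)={7} D(W)={3}: no change
Constraint 3 (Z != U) on D(Z)={7} D(U)={4}: no change
So after all 3 constraints: D(U) = {4}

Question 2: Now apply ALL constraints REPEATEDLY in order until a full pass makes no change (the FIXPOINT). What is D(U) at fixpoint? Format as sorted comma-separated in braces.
Answer: {4}

Derivation:
pass 0 (initial): D(U)={4,5,6,7,8}
pass 1: U {4,5,6,7,8}->{4}; W {3,4,5,6,7,8}->{3}; Z {3,5,6,7}->{7}
pass 2: no change
Fixpoint after 2 passes: D(U) = {4}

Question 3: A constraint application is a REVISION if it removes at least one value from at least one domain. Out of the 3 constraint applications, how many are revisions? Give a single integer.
Constraint 1 (U + W = Z) on D(U)={4,5,6,7,8} D(W)={3,4,5,6,7,8} D(Z)={3,5,6,7}: U {4,5,6,7,8}->{4}; W {3,4,5,6,7,8}->{3}; Z {3,5,6,7}->{7} => REVISION
Constraint 2 (Z != W) on D(Z)={7} D(W)={3}: no change => not a revision
Constraint 3 (Z != U) on D(Z)={7} D(U)={4}: no change => not a revision
Total revisions = 1

Answer: 1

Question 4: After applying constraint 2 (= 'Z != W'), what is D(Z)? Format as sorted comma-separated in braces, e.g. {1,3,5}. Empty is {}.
Constraint 1 (U + W = Z) on D(U)={4,5,6,7,8} D(W)={3,4,5,6,7,8} D(Z)={3,5,6,7}: U {4,5,6,7,8}->{4}; W {3,4,5,6,7,8}->{3}; Z {3,5,6,7}->{7}
Constraint 2 (Z != W) on D(Z)={7} D(W)={3}: no change
So after constraint 2: D(Z) = {7}

Answer: {7}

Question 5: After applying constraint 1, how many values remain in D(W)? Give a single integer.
Constraint 1 (U + W = Z) on D(U)={4,5,6,7,8} D(W)={3,4,5,6,7,8} D(Z)={3,5,6,7}: U {4,5,6,7,8}->{4}; W {3,4,5,6,7,8}->{3}; Z {3,5,6,7}->{7}
So after constraint 1: D(W)={3}, size = 1

Answer: 1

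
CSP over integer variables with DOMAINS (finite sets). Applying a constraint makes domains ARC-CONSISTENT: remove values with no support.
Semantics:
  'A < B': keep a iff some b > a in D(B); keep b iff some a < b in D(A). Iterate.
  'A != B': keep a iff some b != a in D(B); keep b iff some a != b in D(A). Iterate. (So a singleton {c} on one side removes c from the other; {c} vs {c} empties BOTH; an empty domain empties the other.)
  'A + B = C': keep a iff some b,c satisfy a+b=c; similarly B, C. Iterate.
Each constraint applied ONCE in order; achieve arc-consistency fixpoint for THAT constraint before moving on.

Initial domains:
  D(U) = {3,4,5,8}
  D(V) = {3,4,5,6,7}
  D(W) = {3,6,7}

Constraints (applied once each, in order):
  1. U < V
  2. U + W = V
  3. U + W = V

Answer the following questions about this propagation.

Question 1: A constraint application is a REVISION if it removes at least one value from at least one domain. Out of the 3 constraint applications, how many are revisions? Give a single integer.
Answer: 2

Derivation:
Constraint 1 (U < V) on D(U)={3,4,5,8} D(V)={3,4,5,6,7}: U {3,4,5,8}->{3,4,5}; V {3,4,5,6,7}->{4,5,6,7} => REVISION
Constraint 2 (U + W = V) on D(U)={3,4,5} D(W)={3,6,7} D(V)={4,5,6,7}: U {3,4,5}->{3,4}; W {3,6,7}->{3}; V {4,5,6,7}->{6,7} => REVISION
Constraint 3 (U + W = V) on D(U)={3,4} D(W)={3} D(V)={6,7}: no change => not a revision
Total revisions = 2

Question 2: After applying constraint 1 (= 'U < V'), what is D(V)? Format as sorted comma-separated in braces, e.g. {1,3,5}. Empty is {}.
Answer: {4,5,6,7}

Derivation:
Constraint 1 (U < V) on D(U)={3,4,5,8} D(V)={3,4,5,6,7}: U {3,4,5,8}->{3,4,5}; V {3,4,5,6,7}->{4,5,6,7}
So after constraint 1: D(V) = {4,5,6,7}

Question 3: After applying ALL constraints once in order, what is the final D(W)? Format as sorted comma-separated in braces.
Answer: {3}

Derivation:
Constraint 1 (U < V) on D(U)={3,4,5,8} D(V)={3,4,5,6,7}: U {3,4,5,8}->{3,4,5}; V {3,4,5,6,7}->{4,5,6,7}
Constraint 2 (U + W = V) on D(U)={3,4,5} D(W)={3,6,7} D(V)={4,5,6,7}: U {3,4,5}->{3,4}; W {3,6,7}->{3}; V {4,5,6,7}->{6,7}
Constraint 3 (U + W = V) on D(U)={3,4} D(W)={3} D(V)={6,7}: no change
So after all 3 constraints: D(W) = {3}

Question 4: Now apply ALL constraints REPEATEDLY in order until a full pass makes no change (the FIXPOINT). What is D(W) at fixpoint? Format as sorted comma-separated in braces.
pass 0 (initial): D(W)={3,6,7}
pass 1: U {3,4,5,8}->{3,4}; V {3,4,5,6,7}->{6,7}; W {3,6,7}->{3}
pass 2: no change
Fixpoint after 2 passes: D(W) = {3}

Answer: {3}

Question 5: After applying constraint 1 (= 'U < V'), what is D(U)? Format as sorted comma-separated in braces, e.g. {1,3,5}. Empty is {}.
Answer: {3,4,5}

Derivation:
Constraint 1 (U < V) on D(U)={3,4,5,8} D(V)={3,4,5,6,7}: U {3,4,5,8}->{3,4,5}; V {3,4,5,6,7}->{4,5,6,7}
So after constraint 1: D(U) = {3,4,5}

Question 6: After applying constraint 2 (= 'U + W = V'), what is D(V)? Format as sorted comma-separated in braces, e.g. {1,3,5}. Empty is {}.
Constraint 1 (U < V) on D(U)={3,4,5,8} D(V)={3,4,5,6,7}: U {3,4,5,8}->{3,4,5}; V {3,4,5,6,7}->{4,5,6,7}
Constraint 2 (U + W = V) on D(U)={3,4,5} D(W)={3,6,7} D(V)={4,5,6,7}: U {3,4,5}->{3,4}; W {3,6,7}->{3}; V {4,5,6,7}->{6,7}
So after constraint 2: D(V) = {6,7}

Answer: {6,7}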